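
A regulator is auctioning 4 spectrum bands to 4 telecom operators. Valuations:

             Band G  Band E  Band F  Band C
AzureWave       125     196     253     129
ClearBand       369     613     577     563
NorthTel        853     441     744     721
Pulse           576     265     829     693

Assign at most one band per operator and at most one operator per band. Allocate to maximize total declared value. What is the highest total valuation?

Max total: $2441M

This is the linear assignment problem.
Optimal: AzureWave→Band E ($196M), ClearBand→Band C ($563M), NorthTel→Band G ($853M), Pulse→Band F ($829M) — total 196+563+853+829 = $2441M.
Column-greedy (each band in turn goes to its best remaining operator) gives $2424M, worse by 17.
Next-best assignment: AzureWave→Band C, ClearBand→Band E, NorthTel→Band G, Pulse→Band F = $2424M.
Every other assignment is strictly worse.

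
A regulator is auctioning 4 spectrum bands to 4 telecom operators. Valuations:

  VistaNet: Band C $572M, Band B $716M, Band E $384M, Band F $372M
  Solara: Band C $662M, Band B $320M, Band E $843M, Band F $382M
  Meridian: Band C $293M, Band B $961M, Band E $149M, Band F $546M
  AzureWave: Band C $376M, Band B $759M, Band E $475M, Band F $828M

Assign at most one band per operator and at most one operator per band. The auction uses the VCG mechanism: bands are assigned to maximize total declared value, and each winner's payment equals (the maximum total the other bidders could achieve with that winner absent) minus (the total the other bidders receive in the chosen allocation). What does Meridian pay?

Meridian pays $144M.

Efficient allocation: VistaNet→Band C ($572M), Solara→Band E ($843M), Meridian→Band B ($961M), AzureWave→Band F ($828M); total welfare W = $3204M.
Meridian receives Band B at value $961M, so the others get W − 961 = $2243M.
Without Meridian: best allocation of the remaining 3 bidders over all 4 bands is VistaNet→Band B ($716M), Solara→Band E ($843M), AzureWave→Band F ($828M), total $2387M.
VCG payment = (others' best without Meridian) − (others' welfare with Meridian) = 2387 − 2243 = $144M.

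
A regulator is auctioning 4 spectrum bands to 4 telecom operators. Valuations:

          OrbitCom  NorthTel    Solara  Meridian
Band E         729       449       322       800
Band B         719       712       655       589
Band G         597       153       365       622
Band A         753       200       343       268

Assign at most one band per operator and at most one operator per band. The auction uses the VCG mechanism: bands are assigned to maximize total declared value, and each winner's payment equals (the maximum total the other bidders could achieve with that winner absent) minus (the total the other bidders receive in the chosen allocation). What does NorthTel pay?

NorthTel pays $290M.

Efficient allocation: OrbitCom→Band A ($753M), NorthTel→Band B ($712M), Solara→Band G ($365M), Meridian→Band E ($800M); total welfare W = $2630M.
NorthTel receives Band B at value $712M, so the others get W − 712 = $1918M.
Without NorthTel: best allocation of the remaining 3 bidders over all 4 bands is OrbitCom→Band A ($753M), Solara→Band B ($655M), Meridian→Band E ($800M), total $2208M.
VCG payment = (others' best without NorthTel) − (others' welfare with NorthTel) = 2208 − 1918 = $290M.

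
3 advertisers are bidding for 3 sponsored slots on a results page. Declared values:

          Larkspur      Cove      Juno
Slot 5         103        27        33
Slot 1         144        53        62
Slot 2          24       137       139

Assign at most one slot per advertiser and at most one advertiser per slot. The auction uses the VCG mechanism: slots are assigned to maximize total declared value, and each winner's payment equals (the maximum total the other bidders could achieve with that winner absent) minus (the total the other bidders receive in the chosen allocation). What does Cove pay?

Cove pays $106.

Efficient allocation: Larkspur→Slot 1 ($144), Cove→Slot 2 ($137), Juno→Slot 5 ($33); total welfare W = $314.
Cove receives Slot 2 at value $137, so the others get W − 137 = $177.
Without Cove: best allocation of the remaining 2 bidders over all 3 slots is Larkspur→Slot 1 ($144), Juno→Slot 2 ($139), total $283.
VCG payment = (others' best without Cove) − (others' welfare with Cove) = 283 − 177 = $106.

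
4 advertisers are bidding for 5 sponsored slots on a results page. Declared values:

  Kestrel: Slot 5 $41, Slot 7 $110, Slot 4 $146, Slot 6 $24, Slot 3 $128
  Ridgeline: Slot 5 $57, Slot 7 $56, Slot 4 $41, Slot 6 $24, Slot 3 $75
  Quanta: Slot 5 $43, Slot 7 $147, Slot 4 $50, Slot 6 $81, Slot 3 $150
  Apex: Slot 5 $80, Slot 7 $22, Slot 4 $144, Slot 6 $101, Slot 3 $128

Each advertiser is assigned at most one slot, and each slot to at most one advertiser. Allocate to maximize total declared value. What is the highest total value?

Max total: $478

Treat this as an assignment problem: match each advertiser to one slot.
Optimal: Kestrel→Slot 4 ($146), Ridgeline→Slot 5 ($57), Quanta→Slot 7 ($147), Apex→Slot 3 ($128) — total 146+57+147+128 = $478.
Max-entry greedy (repeatedly take the single best remaining cell) gives $454, worse by 24.
No other one-to-one assignment exceeds $478.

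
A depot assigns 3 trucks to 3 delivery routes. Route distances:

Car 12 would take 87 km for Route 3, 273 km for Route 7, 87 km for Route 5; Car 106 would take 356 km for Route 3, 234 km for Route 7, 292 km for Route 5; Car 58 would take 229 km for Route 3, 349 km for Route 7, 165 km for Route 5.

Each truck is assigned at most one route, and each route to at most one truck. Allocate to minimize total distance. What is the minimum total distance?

Minimum total: 486 km

This is the linear assignment problem.
Optimal: Car 12→Route 3 (87 km), Car 106→Route 7 (234 km), Car 58→Route 5 (165 km) — total 87+234+165 = 486 km.
Every other assignment is strictly worse.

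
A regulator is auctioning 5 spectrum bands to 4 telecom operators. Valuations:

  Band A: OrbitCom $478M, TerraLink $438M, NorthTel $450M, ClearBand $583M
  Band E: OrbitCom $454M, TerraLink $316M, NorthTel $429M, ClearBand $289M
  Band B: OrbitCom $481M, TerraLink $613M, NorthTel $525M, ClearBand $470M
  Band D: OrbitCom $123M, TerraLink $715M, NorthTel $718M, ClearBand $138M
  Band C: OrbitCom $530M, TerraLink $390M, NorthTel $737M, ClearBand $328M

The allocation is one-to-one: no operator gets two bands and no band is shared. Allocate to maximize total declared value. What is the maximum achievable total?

Maximum total: $2516M

Optimal: OrbitCom→Band B ($481M), TerraLink→Band D ($715M), NorthTel→Band C ($737M), ClearBand→Band A ($583M) — total 481+715+737+583 = $2516M.
Column-greedy (each band in turn goes to its best remaining operator) gives $2368M, worse by 148.
Every other assignment is strictly worse.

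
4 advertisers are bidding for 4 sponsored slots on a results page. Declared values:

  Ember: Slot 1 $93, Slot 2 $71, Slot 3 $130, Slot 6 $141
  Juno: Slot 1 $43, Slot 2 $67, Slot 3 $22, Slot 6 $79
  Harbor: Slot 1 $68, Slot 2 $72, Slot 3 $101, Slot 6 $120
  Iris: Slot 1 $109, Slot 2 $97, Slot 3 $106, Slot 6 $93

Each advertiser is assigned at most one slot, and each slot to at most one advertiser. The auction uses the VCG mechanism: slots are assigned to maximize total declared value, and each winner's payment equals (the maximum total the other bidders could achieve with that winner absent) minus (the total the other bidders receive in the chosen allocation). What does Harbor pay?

Efficient allocation: Ember→Slot 3 ($130), Juno→Slot 2 ($67), Harbor→Slot 6 ($120), Iris→Slot 1 ($109); total welfare W = $426.
Harbor receives Slot 6 at value $120, so the others get W − 120 = $306.
Without Harbor: best allocation of the remaining 3 bidders over all 4 slots is Ember→Slot 3 ($130), Juno→Slot 6 ($79), Iris→Slot 1 ($109), total $318.
VCG payment = (others' best without Harbor) − (others' welfare with Harbor) = 318 − 306 = $12.

Harbor pays $12.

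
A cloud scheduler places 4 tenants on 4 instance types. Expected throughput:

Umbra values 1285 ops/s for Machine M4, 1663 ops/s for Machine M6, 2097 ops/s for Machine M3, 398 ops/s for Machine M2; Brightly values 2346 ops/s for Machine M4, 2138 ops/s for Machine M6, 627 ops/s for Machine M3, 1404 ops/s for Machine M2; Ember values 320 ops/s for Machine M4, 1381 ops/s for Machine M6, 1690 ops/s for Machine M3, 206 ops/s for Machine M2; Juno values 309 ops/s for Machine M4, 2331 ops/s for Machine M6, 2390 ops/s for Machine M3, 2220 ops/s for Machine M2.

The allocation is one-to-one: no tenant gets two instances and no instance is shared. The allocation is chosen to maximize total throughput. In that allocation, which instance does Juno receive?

Juno receives Machine M2.

This is a one-to-one assignment (maximum-weight bipartite matching).
Optimal: Umbra→Machine M3 (2097 ops/s), Brightly→Machine M4 (2346 ops/s), Ember→Machine M6 (1381 ops/s), Juno→Machine M2 (2220 ops/s) — total 2097+2346+1381+2220 = 8044 ops/s.
Swapping Umbra↔Ember (Umbra→Machine M6 1663 ops/s, Ember→Machine M3 1690 ops/s) loses 125.
Checked against all permutations: 8044 ops/s is optimal.
Juno's own top instance is Machine M3 (2390 ops/s), but forcing Juno→Machine M3 and reassigning the rest optimally gives only 6605 ops/s — worse by 1439.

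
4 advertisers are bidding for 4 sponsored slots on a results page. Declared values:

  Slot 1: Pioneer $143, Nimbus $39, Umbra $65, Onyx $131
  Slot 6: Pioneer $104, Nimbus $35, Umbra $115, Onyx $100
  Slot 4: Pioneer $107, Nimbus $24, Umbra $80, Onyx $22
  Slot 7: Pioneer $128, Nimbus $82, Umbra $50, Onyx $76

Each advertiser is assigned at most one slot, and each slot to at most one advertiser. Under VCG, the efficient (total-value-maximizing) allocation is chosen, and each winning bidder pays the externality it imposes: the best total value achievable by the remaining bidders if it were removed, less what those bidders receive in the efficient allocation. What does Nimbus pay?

Efficient allocation: Pioneer→Slot 4 ($107), Nimbus→Slot 7 ($82), Umbra→Slot 6 ($115), Onyx→Slot 1 ($131); total welfare W = $435.
Nimbus receives Slot 7 at value $82, so the others get W − 82 = $353.
Without Nimbus: best allocation of the remaining 3 bidders over all 4 slots is Pioneer→Slot 7 ($128), Umbra→Slot 6 ($115), Onyx→Slot 1 ($131), total $374.
VCG payment = (others' best without Nimbus) − (others' welfare with Nimbus) = 374 − 353 = $21.

Nimbus pays $21.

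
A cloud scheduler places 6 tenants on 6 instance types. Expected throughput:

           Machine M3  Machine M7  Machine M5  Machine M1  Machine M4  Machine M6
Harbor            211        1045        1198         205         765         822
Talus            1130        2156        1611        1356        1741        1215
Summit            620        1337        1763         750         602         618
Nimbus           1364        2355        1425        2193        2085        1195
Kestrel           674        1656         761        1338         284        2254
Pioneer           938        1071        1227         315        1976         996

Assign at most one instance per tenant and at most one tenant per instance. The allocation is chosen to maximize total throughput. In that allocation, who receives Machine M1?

Nimbus receives Machine M1.

Optimal: Harbor→Machine M3 (211 ops/s), Talus→Machine M7 (2156 ops/s), Summit→Machine M5 (1763 ops/s), Nimbus→Machine M1 (2193 ops/s), Kestrel→Machine M6 (2254 ops/s), Pioneer→Machine M4 (1976 ops/s) — total 211+2156+1763+2193+2254+1976 = 10553 ops/s.
Row-greedy (each tenant in turn takes its best remaining instance) gives 9381 ops/s, worse by 1172.
Next-best assignment: Harbor→Machine M5, Talus→Machine M7, Summit→Machine M3, Nimbus→Machine M1, Kestrel→Machine M6, Pioneer→Machine M4 = 10397 ops/s.
No other one-to-one assignment exceeds 10553 ops/s.
Nimbus's own top instance is Machine M7 (2355 ops/s), but forcing Nimbus→Machine M7 and reassigning the rest optimally gives only 9915 ops/s — worse by 638.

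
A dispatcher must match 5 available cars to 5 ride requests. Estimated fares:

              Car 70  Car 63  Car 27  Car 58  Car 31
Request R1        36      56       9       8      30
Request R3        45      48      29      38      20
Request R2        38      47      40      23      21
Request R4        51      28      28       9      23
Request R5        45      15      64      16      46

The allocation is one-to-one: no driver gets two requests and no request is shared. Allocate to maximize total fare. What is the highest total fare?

Maximum total: $231

Optimal: Car 70→Request R4 ($51), Car 63→Request R1 ($56), Car 27→Request R2 ($40), Car 58→Request R3 ($38), Car 31→Request R5 ($46) — total 51+56+40+38+46 = $231.
Max-entry greedy (repeatedly take the single best remaining cell) gives $230, worse by 1.
Next-best assignment: Car 70→Request R4, Car 63→Request R1, Car 27→Request R5, Car 58→Request R3, Car 31→Request R2 = $230.
Swapping Car 31↔Car 27 (Car 31→Request R2 $21, Car 27→Request R5 $64) loses 1.
Checked against all permutations: $231 is optimal.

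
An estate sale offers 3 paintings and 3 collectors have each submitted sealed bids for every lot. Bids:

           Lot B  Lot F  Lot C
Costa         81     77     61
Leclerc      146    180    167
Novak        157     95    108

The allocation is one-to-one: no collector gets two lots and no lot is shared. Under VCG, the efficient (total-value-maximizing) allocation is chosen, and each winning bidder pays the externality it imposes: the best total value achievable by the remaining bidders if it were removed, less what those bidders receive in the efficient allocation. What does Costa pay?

Costa pays $13.

Efficient allocation: Costa→Lot F ($77), Leclerc→Lot C ($167), Novak→Lot B ($157); total welfare W = $401.
Costa receives Lot F at value $77, so the others get W − 77 = $324.
Without Costa: best allocation of the remaining 2 bidders over all 3 lots is Leclerc→Lot F ($180), Novak→Lot B ($157), total $337.
VCG payment = (others' best without Costa) − (others' welfare with Costa) = 337 − 324 = $13.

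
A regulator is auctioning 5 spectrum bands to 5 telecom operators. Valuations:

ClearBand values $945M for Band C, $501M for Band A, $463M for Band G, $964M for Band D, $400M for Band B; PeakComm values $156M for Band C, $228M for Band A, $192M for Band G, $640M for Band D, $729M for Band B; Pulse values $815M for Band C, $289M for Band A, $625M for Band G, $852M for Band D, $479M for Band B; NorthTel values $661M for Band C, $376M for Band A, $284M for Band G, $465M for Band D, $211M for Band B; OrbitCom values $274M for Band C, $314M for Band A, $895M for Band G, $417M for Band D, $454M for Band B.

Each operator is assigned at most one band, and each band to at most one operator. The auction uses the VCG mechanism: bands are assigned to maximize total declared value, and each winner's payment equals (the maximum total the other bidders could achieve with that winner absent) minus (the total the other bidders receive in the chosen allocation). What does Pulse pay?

Efficient allocation: ClearBand→Band C ($945M), PeakComm→Band B ($729M), Pulse→Band D ($852M), NorthTel→Band A ($376M), OrbitCom→Band G ($895M); total welfare W = $3797M.
Pulse receives Band D at value $852M, so the others get W − 852 = $2945M.
Without Pulse: best allocation of the remaining 4 bidders over all 5 bands is ClearBand→Band D ($964M), PeakComm→Band B ($729M), NorthTel→Band C ($661M), OrbitCom→Band G ($895M), total $3249M.
VCG payment = (others' best without Pulse) − (others' welfare with Pulse) = 3249 − 2945 = $304M.

Pulse pays $304M.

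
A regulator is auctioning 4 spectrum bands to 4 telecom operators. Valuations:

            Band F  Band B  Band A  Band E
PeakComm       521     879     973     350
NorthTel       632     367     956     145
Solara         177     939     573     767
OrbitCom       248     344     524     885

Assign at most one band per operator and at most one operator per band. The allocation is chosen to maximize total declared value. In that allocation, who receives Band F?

This is a one-to-one assignment (maximum-weight bipartite matching).
Optimal: PeakComm→Band A ($973M), NorthTel→Band F ($632M), Solara→Band B ($939M), OrbitCom→Band E ($885M) — total 973+632+939+885 = $3429M.
Next-best assignment: PeakComm→Band F, NorthTel→Band A, Solara→Band B, OrbitCom→Band E = $3301M.
NorthTel's own top band is Band A ($956M), but forcing NorthTel→Band A and reassigning the rest optimally gives only $3301M — worse by 128.

NorthTel receives Band F.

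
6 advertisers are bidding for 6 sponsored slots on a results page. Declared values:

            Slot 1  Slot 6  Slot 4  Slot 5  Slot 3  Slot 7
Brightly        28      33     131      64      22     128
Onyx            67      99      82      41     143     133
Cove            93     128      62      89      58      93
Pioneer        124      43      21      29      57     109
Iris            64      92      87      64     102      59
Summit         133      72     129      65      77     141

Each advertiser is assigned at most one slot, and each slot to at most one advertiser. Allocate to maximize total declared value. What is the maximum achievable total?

Optimal: Brightly→Slot 4 ($131), Onyx→Slot 3 ($143), Cove→Slot 6 ($128), Pioneer→Slot 1 ($124), Iris→Slot 5 ($64), Summit→Slot 7 ($141) — total 131+143+128+124+64+141 = $731.
Column-greedy (each slot in turn goes to its best remaining advertiser) gives $708, worse by 23.
Next-best assignment: Brightly→Slot 4, Onyx→Slot 3, Cove→Slot 5, Pioneer→Slot 1, Iris→Slot 6, Summit→Slot 7 = $720.
Every other assignment is strictly worse.

Max total: $731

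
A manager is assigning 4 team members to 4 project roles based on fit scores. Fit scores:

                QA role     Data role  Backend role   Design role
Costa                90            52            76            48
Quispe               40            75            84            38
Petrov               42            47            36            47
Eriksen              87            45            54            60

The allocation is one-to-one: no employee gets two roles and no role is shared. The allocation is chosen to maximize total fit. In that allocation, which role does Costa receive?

Costa receives Backend role.

Optimal: Costa→Backend role (76 pts), Quispe→Data role (75 pts), Petrov→Design role (47 pts), Eriksen→QA role (87 pts) — total 76+75+47+87 = 285 pts.
Max-entry greedy (repeatedly take the single best remaining cell) gives 281 pts, worse by 4.
Costa's own top role is QA role (90 pts), but forcing Costa→QA role and reassigning the rest optimally gives only 281 pts — worse by 4.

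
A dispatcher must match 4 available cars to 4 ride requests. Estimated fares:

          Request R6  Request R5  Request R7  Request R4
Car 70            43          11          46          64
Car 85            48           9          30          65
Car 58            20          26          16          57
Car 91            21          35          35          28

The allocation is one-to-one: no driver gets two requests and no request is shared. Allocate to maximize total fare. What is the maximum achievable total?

Treat this as an assignment problem: match each driver to one request.
Optimal: Car 70→Request R7 ($46), Car 85→Request R6 ($48), Car 58→Request R4 ($57), Car 91→Request R5 ($35) — total 46+48+57+35 = $186.
Row-greedy (each driver in turn takes its best remaining request) gives $173, worse by 13.
Swapping Car 58↔Car 70 (Car 58→Request R7 $16, Car 70→Request R4 $64) loses 23.

Maximum total: $186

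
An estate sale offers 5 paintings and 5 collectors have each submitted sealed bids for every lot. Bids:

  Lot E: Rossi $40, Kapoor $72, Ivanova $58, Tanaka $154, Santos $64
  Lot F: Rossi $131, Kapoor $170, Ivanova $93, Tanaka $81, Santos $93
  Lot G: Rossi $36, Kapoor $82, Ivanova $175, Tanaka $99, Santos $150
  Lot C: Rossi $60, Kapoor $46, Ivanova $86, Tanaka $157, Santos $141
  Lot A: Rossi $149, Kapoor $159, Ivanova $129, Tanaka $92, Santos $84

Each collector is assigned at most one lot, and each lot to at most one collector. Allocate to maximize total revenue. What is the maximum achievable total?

Max total: $789

This is a one-to-one assignment (maximum-weight bipartite matching).
Optimal: Rossi→Lot A ($149), Kapoor→Lot F ($170), Ivanova→Lot G ($175), Tanaka→Lot E ($154), Santos→Lot C ($141) — total 149+170+175+154+141 = $789.
Max-entry greedy (repeatedly take the single best remaining cell) gives $715, worse by 74.
Next-best assignment: Rossi→Lot F, Kapoor→Lot A, Ivanova→Lot G, Tanaka→Lot E, Santos→Lot C = $760.
Swapping Santos↔Tanaka (Santos→Lot E $64, Tanaka→Lot C $157) loses 74.
Every other assignment is strictly worse.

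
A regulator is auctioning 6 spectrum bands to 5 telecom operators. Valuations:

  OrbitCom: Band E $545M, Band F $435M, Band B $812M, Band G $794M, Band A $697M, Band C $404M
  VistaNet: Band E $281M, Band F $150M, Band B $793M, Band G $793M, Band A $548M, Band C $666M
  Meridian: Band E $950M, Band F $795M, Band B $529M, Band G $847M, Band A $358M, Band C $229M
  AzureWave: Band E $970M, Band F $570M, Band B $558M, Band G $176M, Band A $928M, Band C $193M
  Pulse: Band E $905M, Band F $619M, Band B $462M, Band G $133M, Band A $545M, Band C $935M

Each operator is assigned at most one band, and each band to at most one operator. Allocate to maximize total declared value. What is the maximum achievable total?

Max total: $4418M

Optimal: OrbitCom→Band B ($812M), VistaNet→Band G ($793M), Meridian→Band E ($950M), AzureWave→Band A ($928M), Pulse→Band C ($935M) — total 812+793+950+928+935 = $4418M.
Column-greedy (each band in turn goes to its best remaining operator) gives $3915M, worse by 503.
Next-best assignment: OrbitCom→Band G, VistaNet→Band B, Meridian→Band E, AzureWave→Band A, Pulse→Band C = $4400M.
Swapping AzureWave↔VistaNet (AzureWave→Band G $176M, VistaNet→Band A $548M) loses 997.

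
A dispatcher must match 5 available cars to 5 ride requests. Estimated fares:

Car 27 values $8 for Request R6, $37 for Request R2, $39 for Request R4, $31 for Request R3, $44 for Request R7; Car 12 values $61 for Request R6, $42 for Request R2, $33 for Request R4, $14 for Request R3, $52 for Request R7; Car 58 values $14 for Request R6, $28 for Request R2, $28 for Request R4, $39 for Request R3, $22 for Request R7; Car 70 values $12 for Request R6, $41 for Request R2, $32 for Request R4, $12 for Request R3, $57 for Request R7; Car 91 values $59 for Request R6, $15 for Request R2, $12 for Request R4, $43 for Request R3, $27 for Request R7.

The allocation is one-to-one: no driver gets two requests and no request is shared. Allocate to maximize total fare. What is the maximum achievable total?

Max total: $236

This is the linear assignment problem.
Optimal: Car 27→Request R4 ($39), Car 12→Request R2 ($42), Car 58→Request R3 ($39), Car 70→Request R7 ($57), Car 91→Request R6 ($59) — total 39+42+39+57+59 = $236.
Column-greedy (each request in turn goes to its best remaining driver) gives $206, worse by 30.
Next-best assignment: Car 27→Request R4, Car 12→Request R7, Car 58→Request R3, Car 70→Request R2, Car 91→Request R6 = $230.
Every other assignment is strictly worse.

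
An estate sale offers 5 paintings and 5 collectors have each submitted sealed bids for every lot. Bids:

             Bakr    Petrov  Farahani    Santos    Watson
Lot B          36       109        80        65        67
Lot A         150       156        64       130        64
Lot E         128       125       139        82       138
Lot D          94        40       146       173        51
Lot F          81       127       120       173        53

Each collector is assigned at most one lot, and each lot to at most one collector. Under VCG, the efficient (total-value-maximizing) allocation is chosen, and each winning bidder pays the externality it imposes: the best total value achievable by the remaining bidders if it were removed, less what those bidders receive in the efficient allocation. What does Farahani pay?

Efficient allocation: Bakr→Lot A ($150), Petrov→Lot B ($109), Farahani→Lot D ($146), Santos→Lot F ($173), Watson→Lot E ($138); total welfare W = $716.
Farahani receives Lot D at value $146, so the others get W − 146 = $570.
Without Farahani: best allocation of the remaining 4 bidders over all 5 lots is Bakr→Lot A ($150), Petrov→Lot F ($127), Santos→Lot D ($173), Watson→Lot E ($138), total $588.
VCG payment = (others' best without Farahani) − (others' welfare with Farahani) = 588 − 570 = $18.

Farahani pays $18.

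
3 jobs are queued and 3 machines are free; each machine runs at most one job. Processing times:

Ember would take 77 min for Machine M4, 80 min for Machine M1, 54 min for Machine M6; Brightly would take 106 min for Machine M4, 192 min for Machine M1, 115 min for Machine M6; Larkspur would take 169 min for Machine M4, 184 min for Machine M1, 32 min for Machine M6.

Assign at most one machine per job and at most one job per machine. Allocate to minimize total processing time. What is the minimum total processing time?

Min total: 218 min

This is a one-to-one assignment (minimum-cost bipartite matching).
Optimal: Ember→Machine M1 (80 min), Brightly→Machine M4 (106 min), Larkspur→Machine M6 (32 min) — total 80+106+32 = 218 min.
Row-greedy (each job in turn takes its cheapest remaining machine) gives 344 min, worse by 126.
Next-best assignment: Ember→Machine M4, Brightly→Machine M1, Larkspur→Machine M6 = 301 min.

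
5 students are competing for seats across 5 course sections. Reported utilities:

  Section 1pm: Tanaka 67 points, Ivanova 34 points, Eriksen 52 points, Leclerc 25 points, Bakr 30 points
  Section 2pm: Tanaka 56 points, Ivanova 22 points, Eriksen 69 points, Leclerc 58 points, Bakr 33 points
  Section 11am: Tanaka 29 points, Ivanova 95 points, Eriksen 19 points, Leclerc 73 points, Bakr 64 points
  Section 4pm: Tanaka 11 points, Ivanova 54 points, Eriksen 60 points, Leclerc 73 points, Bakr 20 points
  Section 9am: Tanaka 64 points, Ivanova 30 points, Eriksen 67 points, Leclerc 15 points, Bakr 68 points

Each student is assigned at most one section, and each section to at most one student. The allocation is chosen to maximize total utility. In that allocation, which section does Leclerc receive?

Optimal: Tanaka→Section 1pm (67 points), Ivanova→Section 11am (95 points), Eriksen→Section 2pm (69 points), Leclerc→Section 4pm (73 points), Bakr→Section 9am (68 points) — total 67+95+69+73+68 = 372 points.
Swapping Bakr↔Ivanova (Bakr→Section 11am 64 points, Ivanova→Section 9am 30 points) loses 69.
Leclerc's own top section is Section 11am (73 points), but forcing Leclerc→Section 11am and reassigning the rest optimally gives only 331 points — worse by 41.

Leclerc receives Section 4pm.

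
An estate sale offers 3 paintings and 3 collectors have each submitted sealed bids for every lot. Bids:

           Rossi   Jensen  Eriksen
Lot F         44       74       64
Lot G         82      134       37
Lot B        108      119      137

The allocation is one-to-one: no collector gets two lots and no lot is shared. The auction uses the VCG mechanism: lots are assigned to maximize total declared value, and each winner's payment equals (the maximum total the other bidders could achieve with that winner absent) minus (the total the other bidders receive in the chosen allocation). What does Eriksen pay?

Efficient allocation: Rossi→Lot F ($44), Jensen→Lot G ($134), Eriksen→Lot B ($137); total welfare W = $315.
Eriksen receives Lot B at value $137, so the others get W − 137 = $178.
Without Eriksen: best allocation of the remaining 2 bidders over all 3 lots is Rossi→Lot B ($108), Jensen→Lot G ($134), total $242.
VCG payment = (others' best without Eriksen) − (others' welfare with Eriksen) = 242 − 178 = $64.

Eriksen pays $64.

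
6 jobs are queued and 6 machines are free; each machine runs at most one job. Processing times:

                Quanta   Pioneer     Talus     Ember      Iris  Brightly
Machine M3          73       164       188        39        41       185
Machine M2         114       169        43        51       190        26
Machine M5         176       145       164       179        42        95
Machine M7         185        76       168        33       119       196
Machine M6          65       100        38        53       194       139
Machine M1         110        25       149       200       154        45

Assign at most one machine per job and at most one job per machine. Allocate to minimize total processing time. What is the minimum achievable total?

Optimal: Quanta→Machine M3 (73 min), Pioneer→Machine M1 (25 min), Talus→Machine M6 (38 min), Ember→Machine M7 (33 min), Iris→Machine M5 (42 min), Brightly→Machine M2 (26 min) — total 73+25+38+33+42+26 = 237 min.
Row-greedy (each job in turn takes its cheapest remaining machine) gives 302 min, worse by 65.
Next-best assignment: Quanta→Machine M6, Pioneer→Machine M1, Talus→Machine M2, Ember→Machine M7, Iris→Machine M3, Brightly→Machine M5 = 302 min.
Checked against all permutations: 237 min is optimal.

Min total: 237 min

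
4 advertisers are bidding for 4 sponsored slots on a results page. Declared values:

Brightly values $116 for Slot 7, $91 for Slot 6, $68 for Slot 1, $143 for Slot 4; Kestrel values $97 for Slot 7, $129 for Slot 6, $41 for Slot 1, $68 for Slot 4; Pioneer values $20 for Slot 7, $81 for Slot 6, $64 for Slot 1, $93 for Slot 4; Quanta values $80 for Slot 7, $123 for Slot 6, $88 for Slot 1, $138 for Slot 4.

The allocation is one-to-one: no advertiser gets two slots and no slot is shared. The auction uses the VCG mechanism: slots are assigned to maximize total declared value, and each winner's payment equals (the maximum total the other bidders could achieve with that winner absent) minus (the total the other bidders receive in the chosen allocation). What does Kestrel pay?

Efficient allocation: Brightly→Slot 7 ($116), Kestrel→Slot 6 ($129), Pioneer→Slot 1 ($64), Quanta→Slot 4 ($138); total welfare W = $447.
Kestrel receives Slot 6 at value $129, so the others get W − 129 = $318.
Without Kestrel: best allocation of the remaining 3 bidders over all 4 slots is Brightly→Slot 7 ($116), Pioneer→Slot 6 ($81), Quanta→Slot 4 ($138), total $335.
VCG payment = (others' best without Kestrel) − (others' welfare with Kestrel) = 335 − 318 = $17.

Kestrel pays $17.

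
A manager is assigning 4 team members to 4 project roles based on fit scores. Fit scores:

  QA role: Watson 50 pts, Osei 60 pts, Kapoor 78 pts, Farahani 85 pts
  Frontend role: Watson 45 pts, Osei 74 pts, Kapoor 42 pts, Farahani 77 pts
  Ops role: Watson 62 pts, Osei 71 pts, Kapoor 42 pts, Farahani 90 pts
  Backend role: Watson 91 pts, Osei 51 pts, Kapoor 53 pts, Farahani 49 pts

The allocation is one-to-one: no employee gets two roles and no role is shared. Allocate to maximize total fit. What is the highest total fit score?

This is the linear assignment problem.
Optimal: Watson→Backend role (91 pts), Osei→Frontend role (74 pts), Kapoor→QA role (78 pts), Farahani→Ops role (90 pts) — total 91+74+78+90 = 333 pts.
Column-greedy (each role in turn goes to its best remaining employee) gives 274 pts, worse by 59.

Maximum total: 333 pts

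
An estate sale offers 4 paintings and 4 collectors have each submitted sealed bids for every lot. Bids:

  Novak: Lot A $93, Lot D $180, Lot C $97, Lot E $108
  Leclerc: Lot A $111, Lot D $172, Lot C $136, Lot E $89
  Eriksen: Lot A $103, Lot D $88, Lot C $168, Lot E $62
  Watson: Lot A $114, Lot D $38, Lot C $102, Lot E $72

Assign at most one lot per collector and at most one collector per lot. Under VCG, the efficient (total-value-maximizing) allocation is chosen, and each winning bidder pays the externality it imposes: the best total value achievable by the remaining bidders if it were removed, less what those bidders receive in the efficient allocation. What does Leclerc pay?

Efficient allocation: Novak→Lot E ($108), Leclerc→Lot D ($172), Eriksen→Lot C ($168), Watson→Lot A ($114); total welfare W = $562.
Leclerc receives Lot D at value $172, so the others get W − 172 = $390.
Without Leclerc: best allocation of the remaining 3 bidders over all 4 lots is Novak→Lot D ($180), Eriksen→Lot C ($168), Watson→Lot A ($114), total $462.
VCG payment = (others' best without Leclerc) − (others' welfare with Leclerc) = 462 − 390 = $72.

Leclerc pays $72.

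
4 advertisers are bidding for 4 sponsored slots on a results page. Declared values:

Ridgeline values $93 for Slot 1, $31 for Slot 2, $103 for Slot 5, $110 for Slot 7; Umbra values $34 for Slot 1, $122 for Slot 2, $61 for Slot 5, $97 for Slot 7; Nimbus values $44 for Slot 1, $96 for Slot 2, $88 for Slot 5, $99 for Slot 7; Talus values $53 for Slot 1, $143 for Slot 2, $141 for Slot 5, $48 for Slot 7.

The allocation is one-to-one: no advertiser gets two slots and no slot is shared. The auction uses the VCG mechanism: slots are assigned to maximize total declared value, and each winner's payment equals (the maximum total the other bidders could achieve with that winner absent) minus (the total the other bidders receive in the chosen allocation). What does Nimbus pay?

Efficient allocation: Ridgeline→Slot 1 ($93), Umbra→Slot 2 ($122), Nimbus→Slot 7 ($99), Talus→Slot 5 ($141); total welfare W = $455.
Nimbus receives Slot 7 at value $99, so the others get W − 99 = $356.
Without Nimbus: best allocation of the remaining 3 bidders over all 4 slots is Ridgeline→Slot 7 ($110), Umbra→Slot 2 ($122), Talus→Slot 5 ($141), total $373.
VCG payment = (others' best without Nimbus) − (others' welfare with Nimbus) = 373 − 356 = $17.

Nimbus pays $17.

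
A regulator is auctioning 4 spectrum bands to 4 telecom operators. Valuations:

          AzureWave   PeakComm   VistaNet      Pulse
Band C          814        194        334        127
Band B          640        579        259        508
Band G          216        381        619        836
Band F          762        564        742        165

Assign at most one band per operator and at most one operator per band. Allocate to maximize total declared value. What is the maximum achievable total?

Max total: $2971M

Treat this as an assignment problem: match each operator to one band.
Optimal: AzureWave→Band C ($814M), PeakComm→Band B ($579M), VistaNet→Band F ($742M), Pulse→Band G ($836M) — total 814+579+742+836 = $2971M.
Next-best assignment: AzureWave→Band F, PeakComm→Band B, VistaNet→Band C, Pulse→Band G = $2511M.
Swapping PeakComm↔Pulse (PeakComm→Band G $381M, Pulse→Band B $508M) loses 526.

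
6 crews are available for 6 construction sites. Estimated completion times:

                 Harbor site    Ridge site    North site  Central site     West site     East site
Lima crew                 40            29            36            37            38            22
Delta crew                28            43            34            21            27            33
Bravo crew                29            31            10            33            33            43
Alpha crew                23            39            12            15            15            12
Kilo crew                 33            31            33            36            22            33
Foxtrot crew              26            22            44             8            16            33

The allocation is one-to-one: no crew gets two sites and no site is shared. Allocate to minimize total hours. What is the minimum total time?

Minimum total: 109 hours

Optimal: Lima crew→Ridge site (29 hours), Delta crew→Harbor site (28 hours), Bravo crew→North site (10 hours), Alpha crew→East site (12 hours), Kilo crew→West site (22 hours), Foxtrot crew→Central site (8 hours) — total 29+28+10+12+22+8 = 109 hours.
Row-greedy (each crew in turn takes its cheapest remaining site) gives 125 hours, worse by 16.
Swapping Bravo crew↔Alpha crew (Bravo crew→East site 43 hours, Alpha crew→North site 12 hours) adds 33.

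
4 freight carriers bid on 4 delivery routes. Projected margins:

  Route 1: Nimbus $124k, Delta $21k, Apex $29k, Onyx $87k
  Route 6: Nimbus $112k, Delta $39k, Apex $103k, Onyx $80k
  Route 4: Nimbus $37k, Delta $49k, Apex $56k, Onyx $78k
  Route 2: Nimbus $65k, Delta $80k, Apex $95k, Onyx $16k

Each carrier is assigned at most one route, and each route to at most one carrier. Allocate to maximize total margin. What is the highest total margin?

Optimal: Nimbus→Route 1 ($124k), Delta→Route 2 ($80k), Apex→Route 6 ($103k), Onyx→Route 4 ($78k) — total 124+80+103+78 = $385k.

Max total: $385k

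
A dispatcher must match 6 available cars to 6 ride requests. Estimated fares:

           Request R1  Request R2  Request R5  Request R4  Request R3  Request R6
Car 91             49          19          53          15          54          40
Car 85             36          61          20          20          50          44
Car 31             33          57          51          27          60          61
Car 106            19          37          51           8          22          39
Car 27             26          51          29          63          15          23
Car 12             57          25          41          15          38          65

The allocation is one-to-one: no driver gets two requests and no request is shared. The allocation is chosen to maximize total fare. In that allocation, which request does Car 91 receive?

Car 91 receives Request R1.

Treat this as an assignment problem: match each driver to one request.
Optimal: Car 91→Request R1 ($49), Car 85→Request R2 ($61), Car 31→Request R3 ($60), Car 106→Request R5 ($51), Car 27→Request R4 ($63), Car 12→Request R6 ($65) — total 49+61+60+51+63+65 = $349.
Row-greedy (each driver in turn takes its best remaining request) gives $347, worse by 2.
Car 91's own top request is Request R3 ($54), but forcing Car 91→Request R3 and reassigning the rest optimally gives only $347 — worse by 2.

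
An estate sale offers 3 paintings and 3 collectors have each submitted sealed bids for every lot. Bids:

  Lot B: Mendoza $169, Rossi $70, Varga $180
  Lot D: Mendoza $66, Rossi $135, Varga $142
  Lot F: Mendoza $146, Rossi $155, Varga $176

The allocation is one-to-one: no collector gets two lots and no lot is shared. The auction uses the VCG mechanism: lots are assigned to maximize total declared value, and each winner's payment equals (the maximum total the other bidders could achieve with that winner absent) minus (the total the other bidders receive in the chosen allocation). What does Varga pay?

Efficient allocation: Mendoza→Lot B ($169), Rossi→Lot D ($135), Varga→Lot F ($176); total welfare W = $480.
Varga receives Lot F at value $176, so the others get W − 176 = $304.
Without Varga: best allocation of the remaining 2 bidders over all 3 lots is Mendoza→Lot B ($169), Rossi→Lot F ($155), total $324.
VCG payment = (others' best without Varga) − (others' welfare with Varga) = 324 − 304 = $20.

Varga pays $20.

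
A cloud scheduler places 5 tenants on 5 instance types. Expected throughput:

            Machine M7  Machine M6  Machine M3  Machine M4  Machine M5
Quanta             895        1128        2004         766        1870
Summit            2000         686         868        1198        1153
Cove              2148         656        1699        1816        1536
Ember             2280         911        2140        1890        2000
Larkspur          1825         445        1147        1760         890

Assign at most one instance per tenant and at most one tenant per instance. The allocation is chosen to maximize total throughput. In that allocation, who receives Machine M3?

Ember receives Machine M3.

This is a one-to-one assignment (maximum-weight bipartite matching).
Optimal: Quanta→Machine M5 (1870 ops/s), Summit→Machine M6 (686 ops/s), Cove→Machine M7 (2148 ops/s), Ember→Machine M3 (2140 ops/s), Larkspur→Machine M4 (1760 ops/s) — total 1870+686+2148+2140+1760 = 8604 ops/s.
Swapping Larkspur↔Ember (Larkspur→Machine M3 1147 ops/s, Ember→Machine M4 1890 ops/s) loses 863.
No other one-to-one assignment exceeds 8604 ops/s.
Ember's own top instance is Machine M7 (2280 ops/s), but forcing Ember→Machine M7 and reassigning the rest optimally gives only 8295 ops/s — worse by 309.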